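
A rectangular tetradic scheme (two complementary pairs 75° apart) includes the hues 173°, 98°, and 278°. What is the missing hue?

A rectangular tetradic uses two complementary pairs 75° apart: offsets 0°, 75°, 180°, 255°.
Among {98°, 173°, 278°}, 278° and 98° are a 180° pair.
The remaining hue 173° needs its own complement: 173 + 180 = 353°

353°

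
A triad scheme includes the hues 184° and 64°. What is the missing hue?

304°

A triad places three hues 120° apart.
The full set through 64° is {64°, 184°, 304°}.
Given {64°, 184°}, the missing hue is 304°.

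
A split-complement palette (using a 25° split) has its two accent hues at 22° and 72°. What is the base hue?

The accents sit 25° either side of the complement, so the complement is their short-arc midpoint on the wheel.
Short-arc midpoint of 22° and 72°: 47°.
Base is 180° from the complement: 47 − 180 = -133 → -133 + 360 = 227°

227°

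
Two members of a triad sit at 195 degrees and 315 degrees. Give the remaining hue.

A triad spaces three hues 120° apart.
The full set is {75°, 195°, 315°}.

75°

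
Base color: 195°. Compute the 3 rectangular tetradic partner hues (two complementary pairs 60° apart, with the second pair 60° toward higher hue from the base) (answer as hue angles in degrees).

255°, 15°, and 75°

A rectangular tetradic uses two complementary pairs 60° apart: offsets 0°, 60°, 180°, 240°.
195 + 60 = 255°
195 + 180 = 375 → 375 − 360 = 15°
195 + 240 = 435 → 435 − 360 = 75°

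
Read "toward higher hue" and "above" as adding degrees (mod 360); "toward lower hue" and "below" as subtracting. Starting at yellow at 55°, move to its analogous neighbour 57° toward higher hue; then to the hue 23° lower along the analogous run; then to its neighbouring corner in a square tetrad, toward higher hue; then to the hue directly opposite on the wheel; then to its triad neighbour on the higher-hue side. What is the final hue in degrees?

55 + 57 = 112°   (analog 57° ↑)
112 − 23 = 89°   (analog 23° ↓)
89 + 90 = 179°   (square ↑)
179 + 180 = 359°   (complement)
359 + 120 = 479 → 479 − 360 = 119°   (triadic ↑)

119°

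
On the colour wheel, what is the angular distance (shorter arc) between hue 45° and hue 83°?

|45 − 83| = 38.
38 ≤ 180, so the shorter arc is 38°.

38°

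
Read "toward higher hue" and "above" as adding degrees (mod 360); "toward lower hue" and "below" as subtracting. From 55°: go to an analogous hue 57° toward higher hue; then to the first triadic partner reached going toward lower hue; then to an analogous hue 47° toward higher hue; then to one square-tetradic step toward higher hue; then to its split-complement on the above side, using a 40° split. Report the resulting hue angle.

55 + 57 = 112°   (analog 57° ↑)
112 − 120 = -8 → -8 + 360 = 352°   (triadic ↓)
352 + 47 = 399 → 399 − 360 = 39°   (analog 47° ↑)
39 + 90 = 129°   (square ↑)
129 + 220 = 349°   (split-comp 40° ↑)

349°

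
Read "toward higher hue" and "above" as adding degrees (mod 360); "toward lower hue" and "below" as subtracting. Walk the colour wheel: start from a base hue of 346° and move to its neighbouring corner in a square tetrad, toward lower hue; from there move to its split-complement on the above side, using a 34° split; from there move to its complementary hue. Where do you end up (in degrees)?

290°

−90° (square ↓): 346 − 90 = 256°
+214° (split-comp 34° ↑): 256 + 214 = 470 → 470 − 360 = 110°
+180° (complement): 110 + 180 = 290°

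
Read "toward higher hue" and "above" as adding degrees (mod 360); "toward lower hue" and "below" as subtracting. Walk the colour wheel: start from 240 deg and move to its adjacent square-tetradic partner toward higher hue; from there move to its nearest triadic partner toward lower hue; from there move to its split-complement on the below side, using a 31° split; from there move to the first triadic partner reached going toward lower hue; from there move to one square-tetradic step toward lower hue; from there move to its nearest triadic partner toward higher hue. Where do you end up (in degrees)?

square ↑ +90°: 240 + 90 = 330°
triadic ↓ −120°: 330 − 120 = 210°
split-comp 31° ↓ +149°: 210 + 149 = 359°
triadic ↓ −120°: 359 − 120 = 239°
square ↓ −90°: 239 − 90 = 149°
triadic ↑ +120°: 149 + 120 = 269°

269°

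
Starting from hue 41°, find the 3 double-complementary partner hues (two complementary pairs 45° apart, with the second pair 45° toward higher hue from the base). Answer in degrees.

86°, 221°, 266°

A rectangular tetradic uses two complementary pairs 45° apart: offsets 0°, 45°, 180°, 225°.
41 + 45 = 86°
41 + 180 = 221°
41 + 225 = 266°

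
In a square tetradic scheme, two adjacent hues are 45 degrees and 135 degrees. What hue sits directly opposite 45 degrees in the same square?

A square tetradic scheme places four hues 90° apart; opposite corners are 180° apart.
45 + 180 = 225°

225°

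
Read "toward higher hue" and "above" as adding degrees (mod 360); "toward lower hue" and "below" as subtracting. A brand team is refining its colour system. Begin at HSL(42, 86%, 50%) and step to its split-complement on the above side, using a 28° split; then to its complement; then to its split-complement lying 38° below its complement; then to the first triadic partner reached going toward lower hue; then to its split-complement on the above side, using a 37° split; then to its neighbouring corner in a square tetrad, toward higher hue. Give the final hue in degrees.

42 + 208 = 250°   (split-comp 28° ↑)
250 + 180 = 430 → 430 − 360 = 70°   (complement)
70 + 142 = 212°   (split-comp 38° ↓)
212 − 120 = 92°   (triadic ↓)
92 + 217 = 309°   (split-comp 37° ↑)
309 + 90 = 399 → 399 − 360 = 39°   (square ↑)

39°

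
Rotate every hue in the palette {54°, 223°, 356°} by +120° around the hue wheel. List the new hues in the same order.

54 + 120 = 174°
223 + 120 = 343°
356 + 120 = 476 → 476 − 360 = 116°

174°, 343°, 116°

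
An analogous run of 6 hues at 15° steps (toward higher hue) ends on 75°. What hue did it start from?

5 steps of 15° (toward higher hue) give a net shift of +75°.
Start = end − shift: 75 − 75 = 0°

0°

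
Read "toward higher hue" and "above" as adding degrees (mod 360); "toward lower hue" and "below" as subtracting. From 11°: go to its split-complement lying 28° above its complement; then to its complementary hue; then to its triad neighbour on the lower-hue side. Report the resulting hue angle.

+208° (split-comp 28° ↑): 11 + 208 = 219°
+180° (complement): 219 + 180 = 399 → 399 − 360 = 39°
−120° (triadic ↓): 39 − 120 = -81 → -81 + 360 = 279°

279°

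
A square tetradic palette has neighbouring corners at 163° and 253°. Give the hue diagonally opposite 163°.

A square tetradic scheme places four hues 90° apart; opposite corners are 180° apart.
163 + 180 = 343°

343°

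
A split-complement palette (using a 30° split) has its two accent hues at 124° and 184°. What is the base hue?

334°

The accents sit 30° either side of the complement, so the complement is their short-arc midpoint on the wheel.
Short-arc midpoint of 124° and 184°: 154°.
Base is 180° from the complement: 154 − 180 = -26 → -26 + 360 = 334°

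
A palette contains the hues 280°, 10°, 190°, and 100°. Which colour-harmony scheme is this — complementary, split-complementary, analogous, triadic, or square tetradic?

Sort the hues: 10°, 100°, 190°, 280°.
Successive gaps around the wheel: 90°, 90°, 90°, 90°.
Four hues every 90° form a square tetradic scheme.

square tetradic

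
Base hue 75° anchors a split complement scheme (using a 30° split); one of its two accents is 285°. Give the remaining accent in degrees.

Split-complementary hues sit 30° either side of the complement.
Complement of the base 75°: 75 + 180 = 255°
The given accent 285° is 30° one side of 255°; the other accent sits 30° the other side: 255 − 30 = 225°

225°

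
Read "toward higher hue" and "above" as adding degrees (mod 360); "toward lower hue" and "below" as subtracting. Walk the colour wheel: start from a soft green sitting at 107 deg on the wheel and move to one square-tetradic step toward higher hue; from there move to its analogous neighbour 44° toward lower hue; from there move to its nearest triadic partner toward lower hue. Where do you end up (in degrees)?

+90° (square ↑): 107 + 90 = 197°
−44° (analog 44° ↓): 197 − 44 = 153°
−120° (triadic ↓): 153 − 120 = 33°

33°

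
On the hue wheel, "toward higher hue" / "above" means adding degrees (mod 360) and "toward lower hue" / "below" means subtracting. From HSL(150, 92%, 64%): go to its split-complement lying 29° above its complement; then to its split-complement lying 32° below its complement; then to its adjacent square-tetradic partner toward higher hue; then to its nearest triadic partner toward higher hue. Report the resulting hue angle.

split-comp 29° ↑ +209°: 150 + 209 = 359°
split-comp 32° ↓ +148°: 359 + 148 = 507 → 507 − 360 = 147°
square ↑ +90°: 147 + 90 = 237°
triadic ↑ +120°: 237 + 120 = 357°

357°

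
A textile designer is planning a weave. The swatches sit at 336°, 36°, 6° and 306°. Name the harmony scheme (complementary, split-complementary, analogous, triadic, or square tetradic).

analogous

Sort the hues: 6°, 36°, 306°, 336°.
Successive gaps around the wheel: 30°, 270°, 30°, 30°.
A run of hues at equal small steps (30°) with one large closing gap is an analogous group.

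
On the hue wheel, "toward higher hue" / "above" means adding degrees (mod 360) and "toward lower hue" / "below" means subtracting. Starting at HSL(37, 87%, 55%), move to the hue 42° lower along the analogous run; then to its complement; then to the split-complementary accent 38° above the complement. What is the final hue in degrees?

33°

37 − 42 = -5 → -5 + 360 = 355°   (analog 42° ↓)
355 + 180 = 535 → 535 − 360 = 175°   (complement)
175 + 218 = 393 → 393 − 360 = 33°   (split-comp 38° ↑)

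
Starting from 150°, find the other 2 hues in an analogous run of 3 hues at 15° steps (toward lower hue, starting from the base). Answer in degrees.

135° and 120°

Analogous hues sit every 15° along the wheel.
150 − 15 = 135°
150 − 30 = 120°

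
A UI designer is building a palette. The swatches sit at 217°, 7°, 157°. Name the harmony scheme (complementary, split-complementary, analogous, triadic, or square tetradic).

Sort the hues: 7°, 157°, 217°.
Successive gaps around the wheel: 150°, 60°, 150°.
Two 150° gaps and one 60° gap — a base hue opposite a pair of accents 30° either side of its complement — is the split-complementary pattern.

split-complementary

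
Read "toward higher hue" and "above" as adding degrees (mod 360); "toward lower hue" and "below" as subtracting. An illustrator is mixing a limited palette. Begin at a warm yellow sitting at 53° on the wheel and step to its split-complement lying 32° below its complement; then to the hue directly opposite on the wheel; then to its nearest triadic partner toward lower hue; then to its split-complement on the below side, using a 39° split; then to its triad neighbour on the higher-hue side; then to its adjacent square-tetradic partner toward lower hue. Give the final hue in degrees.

72°

+148° (split-comp 32° ↓): 53 + 148 = 201°
+180° (complement): 201 + 180 = 381 → 381 − 360 = 21°
−120° (triadic ↓): 21 − 120 = -99 → -99 + 360 = 261°
+141° (split-comp 39° ↓): 261 + 141 = 402 → 402 − 360 = 42°
+120° (triadic ↑): 42 + 120 = 162°
−90° (square ↓): 162 − 90 = 72°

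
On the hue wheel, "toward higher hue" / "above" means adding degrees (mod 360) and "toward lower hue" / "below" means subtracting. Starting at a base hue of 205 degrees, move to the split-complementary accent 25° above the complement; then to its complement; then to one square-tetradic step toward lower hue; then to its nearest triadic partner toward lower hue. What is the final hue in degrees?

split-comp 25° ↑ +205°: 205 + 205 = 410 → 410 − 360 = 50°
complement +180°: 50 + 180 = 230°
square ↓ −90°: 230 − 90 = 140°
triadic ↓ −120°: 140 − 120 = 20°

20°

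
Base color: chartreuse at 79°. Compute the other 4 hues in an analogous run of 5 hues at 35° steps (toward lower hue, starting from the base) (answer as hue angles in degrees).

Analogous hues sit every 35° along the wheel.
79 − 35 = 44°
79 − 70 = 9°
79 − 105 = -26 → -26 + 360 = 334°
79 − 140 = -61 → -61 + 360 = 299°

44°, 9°, 334°, and 299°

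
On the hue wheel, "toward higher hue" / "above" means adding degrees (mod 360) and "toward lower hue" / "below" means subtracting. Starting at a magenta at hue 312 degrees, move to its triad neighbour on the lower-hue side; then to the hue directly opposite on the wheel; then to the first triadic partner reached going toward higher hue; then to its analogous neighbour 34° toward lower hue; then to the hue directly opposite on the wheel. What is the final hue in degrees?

−120° (triadic ↓): 312 − 120 = 192°
+180° (complement): 192 + 180 = 372 → 372 − 360 = 12°
+120° (triadic ↑): 12 + 120 = 132°
−34° (analog 34° ↓): 132 − 34 = 98°
+180° (complement): 98 + 180 = 278°

278°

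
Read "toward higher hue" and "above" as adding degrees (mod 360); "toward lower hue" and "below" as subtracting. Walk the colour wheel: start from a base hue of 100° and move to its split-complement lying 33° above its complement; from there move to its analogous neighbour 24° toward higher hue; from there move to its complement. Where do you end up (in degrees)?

157°

+213° (split-comp 33° ↑): 100 + 213 = 313°
+24° (analog 24° ↑): 313 + 24 = 337°
+180° (complement): 337 + 180 = 517 → 517 − 360 = 157°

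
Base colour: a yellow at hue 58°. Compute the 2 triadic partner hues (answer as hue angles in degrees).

178° and 298°

A triad places three hues 120° apart.
58 + 120 = 178°
58 + 240 = 298°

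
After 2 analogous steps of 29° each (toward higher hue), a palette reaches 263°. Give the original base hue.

2 steps of 29° (toward higher hue) give a net shift of +58°.
Start = end − shift: 263 − 58 = 205°

205°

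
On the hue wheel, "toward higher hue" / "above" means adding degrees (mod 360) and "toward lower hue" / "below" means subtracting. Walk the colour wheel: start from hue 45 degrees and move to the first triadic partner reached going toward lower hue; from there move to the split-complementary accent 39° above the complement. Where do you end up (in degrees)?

−120° (triadic ↓): 45 − 120 = -75 → -75 + 360 = 285°
+219° (split-comp 39° ↑): 285 + 219 = 504 → 504 − 360 = 144°

144°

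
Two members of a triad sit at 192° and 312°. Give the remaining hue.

72°

A triad spaces three hues 120° apart.
The full set is {72°, 192°, 312°}.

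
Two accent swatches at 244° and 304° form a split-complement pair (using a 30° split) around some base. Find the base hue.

94°

The accents sit 30° either side of the complement, so the complement is their short-arc midpoint on the wheel.
Short-arc midpoint of 244° and 304°: 274°.
Base is 180° from the complement: 274 − 180 = 94°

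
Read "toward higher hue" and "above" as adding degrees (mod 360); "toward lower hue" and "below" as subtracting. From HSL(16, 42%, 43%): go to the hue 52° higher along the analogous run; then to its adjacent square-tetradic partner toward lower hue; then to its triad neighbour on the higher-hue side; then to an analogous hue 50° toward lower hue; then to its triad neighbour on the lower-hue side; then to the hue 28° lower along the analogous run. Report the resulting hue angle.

260°

analog 52° ↑ +52°: 16 + 52 = 68°
square ↓ −90°: 68 − 90 = -22 → -22 + 360 = 338°
triadic ↑ +120°: 338 + 120 = 458 → 458 − 360 = 98°
analog 50° ↓ −50°: 98 − 50 = 48°
triadic ↓ −120°: 48 − 120 = -72 → -72 + 360 = 288°
analog 28° ↓ −28°: 288 − 28 = 260°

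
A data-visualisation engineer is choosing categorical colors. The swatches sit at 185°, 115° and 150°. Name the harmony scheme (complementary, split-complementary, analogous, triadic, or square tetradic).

analogous

Sort the hues: 115°, 150°, 185°.
Successive gaps around the wheel: 35°, 35°, 290°.
A run of hues at equal small steps (35°) with one large closing gap is an analogous group.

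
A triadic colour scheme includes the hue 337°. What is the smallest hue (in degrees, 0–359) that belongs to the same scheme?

97°

A triad places three hues 120° apart.
The full set through 337° is {97°, 217°, 337°}.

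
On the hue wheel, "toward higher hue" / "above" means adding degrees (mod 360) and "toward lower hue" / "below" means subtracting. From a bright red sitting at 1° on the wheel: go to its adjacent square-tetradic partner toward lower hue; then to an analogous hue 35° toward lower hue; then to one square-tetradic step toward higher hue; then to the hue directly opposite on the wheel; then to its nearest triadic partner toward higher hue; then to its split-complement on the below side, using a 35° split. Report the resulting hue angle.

−90° (square ↓): 1 − 90 = -89 → -89 + 360 = 271°
−35° (analog 35° ↓): 271 − 35 = 236°
+90° (square ↑): 236 + 90 = 326°
+180° (complement): 326 + 180 = 506 → 506 − 360 = 146°
+120° (triadic ↑): 146 + 120 = 266°
+145° (split-comp 35° ↓): 266 + 145 = 411 → 411 − 360 = 51°

51°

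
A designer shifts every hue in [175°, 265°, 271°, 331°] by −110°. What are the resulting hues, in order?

65°, 155°, 161°, 221°

175 − 110 = 65°
265 − 110 = 155°
271 − 110 = 161°
331 − 110 = 221°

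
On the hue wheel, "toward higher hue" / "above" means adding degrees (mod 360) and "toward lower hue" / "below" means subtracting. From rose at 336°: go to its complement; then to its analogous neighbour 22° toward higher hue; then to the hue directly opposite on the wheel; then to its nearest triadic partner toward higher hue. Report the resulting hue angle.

+180° (complement): 336 + 180 = 516 → 516 − 360 = 156°
+22° (analog 22° ↑): 156 + 22 = 178°
+180° (complement): 178 + 180 = 358°
+120° (triadic ↑): 358 + 120 = 478 → 478 − 360 = 118°

118°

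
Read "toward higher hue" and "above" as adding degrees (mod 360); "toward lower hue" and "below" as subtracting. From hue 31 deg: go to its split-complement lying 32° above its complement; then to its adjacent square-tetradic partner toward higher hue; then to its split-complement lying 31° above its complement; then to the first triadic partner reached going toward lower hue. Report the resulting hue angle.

64°

31 + 212 = 243°   (split-comp 32° ↑)
243 + 90 = 333°   (square ↑)
333 + 211 = 544 → 544 − 360 = 184°   (split-comp 31° ↑)
184 − 120 = 64°   (triadic ↓)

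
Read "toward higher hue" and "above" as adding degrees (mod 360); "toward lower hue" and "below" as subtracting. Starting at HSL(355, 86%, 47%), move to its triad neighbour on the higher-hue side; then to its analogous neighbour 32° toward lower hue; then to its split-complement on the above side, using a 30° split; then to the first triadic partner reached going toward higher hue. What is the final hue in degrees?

53°

355 + 120 = 475 → 475 − 360 = 115°   (triadic ↑)
115 − 32 = 83°   (analog 32° ↓)
83 + 210 = 293°   (split-comp 30° ↑)
293 + 120 = 413 → 413 − 360 = 53°   (triadic ↑)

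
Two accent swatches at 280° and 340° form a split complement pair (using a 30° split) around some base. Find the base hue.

130°

The accents sit 30° either side of the complement, so the complement is their short-arc midpoint on the wheel.
Short-arc midpoint of 280° and 340°: 310°.
Base is 180° from the complement: 310 − 180 = 130°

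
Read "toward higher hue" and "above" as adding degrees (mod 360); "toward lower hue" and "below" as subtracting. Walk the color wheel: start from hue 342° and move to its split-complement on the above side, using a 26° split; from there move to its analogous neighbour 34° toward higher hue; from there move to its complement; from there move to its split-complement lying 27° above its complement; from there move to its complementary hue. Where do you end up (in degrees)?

342 + 206 = 548 → 548 − 360 = 188°   (split-comp 26° ↑)
188 + 34 = 222°   (analog 34° ↑)
222 + 180 = 402 → 402 − 360 = 42°   (complement)
42 + 207 = 249°   (split-comp 27° ↑)
249 + 180 = 429 → 429 − 360 = 69°   (complement)

69°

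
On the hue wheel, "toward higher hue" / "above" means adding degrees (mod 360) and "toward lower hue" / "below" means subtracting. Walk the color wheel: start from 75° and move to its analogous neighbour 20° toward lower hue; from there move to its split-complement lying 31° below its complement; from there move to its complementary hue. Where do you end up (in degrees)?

75 − 20 = 55°   (analog 20° ↓)
55 + 149 = 204°   (split-comp 31° ↓)
204 + 180 = 384 → 384 − 360 = 24°   (complement)

24°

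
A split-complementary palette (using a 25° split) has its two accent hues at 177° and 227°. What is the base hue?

The accents sit 25° either side of the complement, so the complement is their short-arc midpoint on the wheel.
Short-arc midpoint of 177° and 227°: 202°.
Base is 180° from the complement: 202 − 180 = 22°

22°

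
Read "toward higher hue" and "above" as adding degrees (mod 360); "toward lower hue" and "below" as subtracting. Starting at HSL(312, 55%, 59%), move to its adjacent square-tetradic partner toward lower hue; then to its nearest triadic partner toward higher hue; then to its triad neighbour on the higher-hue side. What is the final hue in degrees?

102°

−90° (square ↓): 312 − 90 = 222°
+120° (triadic ↑): 222 + 120 = 342°
+120° (triadic ↑): 342 + 120 = 462 → 462 − 360 = 102°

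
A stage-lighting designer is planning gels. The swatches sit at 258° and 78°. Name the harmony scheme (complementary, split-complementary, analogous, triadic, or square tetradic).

complementary

Sort the hues: 78°, 258°.
Successive gaps around the wheel: 180°, 180°.
Two hues 180° apart are complementary.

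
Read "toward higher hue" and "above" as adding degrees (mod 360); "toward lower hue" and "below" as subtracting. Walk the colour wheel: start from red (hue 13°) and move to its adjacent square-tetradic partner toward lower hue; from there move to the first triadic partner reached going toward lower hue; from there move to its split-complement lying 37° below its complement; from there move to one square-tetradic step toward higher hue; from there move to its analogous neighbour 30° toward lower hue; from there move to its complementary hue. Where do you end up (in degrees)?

−90° (square ↓): 13 − 90 = -77 → -77 + 360 = 283°
−120° (triadic ↓): 283 − 120 = 163°
+143° (split-comp 37° ↓): 163 + 143 = 306°
+90° (square ↑): 306 + 90 = 396 → 396 − 360 = 36°
−30° (analog 30° ↓): 36 − 30 = 6°
+180° (complement): 6 + 180 = 186°

186°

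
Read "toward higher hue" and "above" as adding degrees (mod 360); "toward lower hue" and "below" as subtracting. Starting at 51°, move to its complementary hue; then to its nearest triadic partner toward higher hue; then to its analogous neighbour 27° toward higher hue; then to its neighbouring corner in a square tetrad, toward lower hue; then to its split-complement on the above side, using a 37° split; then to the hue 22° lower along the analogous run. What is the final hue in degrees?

51 + 180 = 231°   (complement)
231 + 120 = 351°   (triadic ↑)
351 + 27 = 378 → 378 − 360 = 18°   (analog 27° ↑)
18 − 90 = -72 → -72 + 360 = 288°   (square ↓)
288 + 217 = 505 → 505 − 360 = 145°   (split-comp 37° ↑)
145 − 22 = 123°   (analog 22° ↓)

123°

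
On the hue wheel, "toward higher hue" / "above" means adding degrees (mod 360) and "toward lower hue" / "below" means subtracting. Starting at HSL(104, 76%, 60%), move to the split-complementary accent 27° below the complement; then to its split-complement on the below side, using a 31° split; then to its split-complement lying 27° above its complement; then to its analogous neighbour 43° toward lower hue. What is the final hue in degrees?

210°

+153° (split-comp 27° ↓): 104 + 153 = 257°
+149° (split-comp 31° ↓): 257 + 149 = 406 → 406 − 360 = 46°
+207° (split-comp 27° ↑): 46 + 207 = 253°
−43° (analog 43° ↓): 253 − 43 = 210°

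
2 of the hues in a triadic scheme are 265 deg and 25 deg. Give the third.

145°

A triad places three hues 120° apart.
The full set through 25° is {25°, 145°, 265°}.
Given {25°, 265°}, the missing hue is 145°.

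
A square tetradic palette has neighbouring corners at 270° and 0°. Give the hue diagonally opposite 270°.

90°

A square tetradic scheme places four hues 90° apart; opposite corners are 180° apart.
270 + 180 = 450 → 450 − 360 = 90°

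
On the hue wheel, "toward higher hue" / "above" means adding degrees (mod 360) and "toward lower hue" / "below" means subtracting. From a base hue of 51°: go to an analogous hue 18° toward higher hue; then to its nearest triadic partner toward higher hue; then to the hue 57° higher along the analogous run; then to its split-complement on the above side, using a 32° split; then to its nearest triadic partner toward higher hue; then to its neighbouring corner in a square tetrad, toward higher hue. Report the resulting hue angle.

308°

51 + 18 = 69°   (analog 18° ↑)
69 + 120 = 189°   (triadic ↑)
189 + 57 = 246°   (analog 57° ↑)
246 + 212 = 458 → 458 − 360 = 98°   (split-comp 32° ↑)
98 + 120 = 218°   (triadic ↑)
218 + 90 = 308°   (square ↑)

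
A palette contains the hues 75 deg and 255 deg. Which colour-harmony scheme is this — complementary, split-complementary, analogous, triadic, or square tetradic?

complementary

Sort the hues: 75°, 255°.
Successive gaps around the wheel: 180°, 180°.
Two hues 180° apart are complementary.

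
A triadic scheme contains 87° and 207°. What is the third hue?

A triad spaces three hues 120° apart.
The full set is {87°, 207°, 327°}.

327°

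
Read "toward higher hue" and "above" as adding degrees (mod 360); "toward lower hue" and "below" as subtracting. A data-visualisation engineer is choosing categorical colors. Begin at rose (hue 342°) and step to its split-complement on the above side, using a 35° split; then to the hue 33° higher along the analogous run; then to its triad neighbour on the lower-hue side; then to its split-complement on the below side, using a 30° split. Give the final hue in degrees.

split-comp 35° ↑ +215°: 342 + 215 = 557 → 557 − 360 = 197°
analog 33° ↑ +33°: 197 + 33 = 230°
triadic ↓ −120°: 230 − 120 = 110°
split-comp 30° ↓ +150°: 110 + 150 = 260°

260°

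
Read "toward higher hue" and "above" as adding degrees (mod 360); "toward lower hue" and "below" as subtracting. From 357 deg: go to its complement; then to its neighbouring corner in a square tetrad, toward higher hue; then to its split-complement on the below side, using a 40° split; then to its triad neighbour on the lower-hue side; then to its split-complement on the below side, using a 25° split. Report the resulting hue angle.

82°

+180° (complement): 357 + 180 = 537 → 537 − 360 = 177°
+90° (square ↑): 177 + 90 = 267°
+140° (split-comp 40° ↓): 267 + 140 = 407 → 407 − 360 = 47°
−120° (triadic ↓): 47 − 120 = -73 → -73 + 360 = 287°
+155° (split-comp 25° ↓): 287 + 155 = 442 → 442 − 360 = 82°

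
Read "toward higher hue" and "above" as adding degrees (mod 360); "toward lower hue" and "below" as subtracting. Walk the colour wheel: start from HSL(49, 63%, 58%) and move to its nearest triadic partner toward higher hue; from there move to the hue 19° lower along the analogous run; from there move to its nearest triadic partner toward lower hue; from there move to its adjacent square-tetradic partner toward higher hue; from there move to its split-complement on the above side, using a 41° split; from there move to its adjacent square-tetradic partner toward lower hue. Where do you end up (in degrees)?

49 + 120 = 169°   (triadic ↑)
169 − 19 = 150°   (analog 19° ↓)
150 − 120 = 30°   (triadic ↓)
30 + 90 = 120°   (square ↑)
120 + 221 = 341°   (split-comp 41° ↑)
341 − 90 = 251°   (square ↓)

251°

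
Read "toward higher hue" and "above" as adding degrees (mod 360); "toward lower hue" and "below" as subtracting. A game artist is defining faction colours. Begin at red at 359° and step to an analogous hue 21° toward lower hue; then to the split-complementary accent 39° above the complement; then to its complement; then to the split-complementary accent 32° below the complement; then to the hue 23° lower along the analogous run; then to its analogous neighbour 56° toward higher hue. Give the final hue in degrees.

198°

analog 21° ↓ −21°: 359 − 21 = 338°
split-comp 39° ↑ +219°: 338 + 219 = 557 → 557 − 360 = 197°
complement +180°: 197 + 180 = 377 → 377 − 360 = 17°
split-comp 32° ↓ +148°: 17 + 148 = 165°
analog 23° ↓ −23°: 165 − 23 = 142°
analog 56° ↑ +56°: 142 + 56 = 198°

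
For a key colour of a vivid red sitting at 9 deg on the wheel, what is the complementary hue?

The complement sits 180° across the wheel.
9 + 180 = 189°

189°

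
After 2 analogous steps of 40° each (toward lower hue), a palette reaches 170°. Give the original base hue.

2 steps of 40° (toward lower hue) give a net shift of −80°.
Start = end − shift: 170 + 80 = 250°

250°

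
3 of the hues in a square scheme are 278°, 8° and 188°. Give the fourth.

98°

A square tetradic scheme places four hues every 90°.
The full set through 8° is {8°, 98°, 188°, 278°}.
Given {8°, 188°, 278°}, the missing hue is 98°.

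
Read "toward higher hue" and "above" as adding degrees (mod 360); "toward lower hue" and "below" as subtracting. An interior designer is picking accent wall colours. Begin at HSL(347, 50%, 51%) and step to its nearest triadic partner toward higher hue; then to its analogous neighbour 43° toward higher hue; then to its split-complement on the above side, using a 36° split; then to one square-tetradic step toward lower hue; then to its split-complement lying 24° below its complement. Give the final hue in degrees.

72°

347 + 120 = 467 → 467 − 360 = 107°   (triadic ↑)
107 + 43 = 150°   (analog 43° ↑)
150 + 216 = 366 → 366 − 360 = 6°   (split-comp 36° ↑)
6 − 90 = -84 → -84 + 360 = 276°   (square ↓)
276 + 156 = 432 → 432 − 360 = 72°   (split-comp 24° ↓)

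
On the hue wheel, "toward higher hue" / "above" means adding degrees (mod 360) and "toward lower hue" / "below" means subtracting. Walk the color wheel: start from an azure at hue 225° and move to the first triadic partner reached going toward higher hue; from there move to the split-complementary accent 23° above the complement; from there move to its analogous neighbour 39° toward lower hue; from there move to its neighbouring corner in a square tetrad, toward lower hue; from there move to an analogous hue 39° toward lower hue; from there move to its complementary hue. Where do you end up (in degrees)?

+120° (triadic ↑): 225 + 120 = 345°
+203° (split-comp 23° ↑): 345 + 203 = 548 → 548 − 360 = 188°
−39° (analog 39° ↓): 188 − 39 = 149°
−90° (square ↓): 149 − 90 = 59°
−39° (analog 39° ↓): 59 − 39 = 20°
+180° (complement): 20 + 180 = 200°

200°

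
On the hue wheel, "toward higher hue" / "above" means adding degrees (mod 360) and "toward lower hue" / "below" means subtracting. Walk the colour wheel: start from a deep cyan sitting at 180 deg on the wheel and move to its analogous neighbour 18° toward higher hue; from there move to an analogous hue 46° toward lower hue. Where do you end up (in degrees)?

152°

180 + 18 = 198°   (analog 18° ↑)
198 − 46 = 152°   (analog 46° ↓)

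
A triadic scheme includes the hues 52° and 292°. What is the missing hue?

172°

A triad places three hues 120° apart.
The full set through 52° is {52°, 172°, 292°}.
Given {52°, 292°}, the missing hue is 172°.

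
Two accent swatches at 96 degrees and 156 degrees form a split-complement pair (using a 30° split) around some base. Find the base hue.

306°

The accents sit 30° either side of the complement, so the complement is their short-arc midpoint on the wheel.
Short-arc midpoint of 96° and 156°: 126°.
Base is 180° from the complement: 126 − 180 = -54 → -54 + 360 = 306°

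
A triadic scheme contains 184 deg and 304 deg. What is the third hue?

64°

A triad spaces three hues 120° apart.
The full set is {64°, 184°, 304°}.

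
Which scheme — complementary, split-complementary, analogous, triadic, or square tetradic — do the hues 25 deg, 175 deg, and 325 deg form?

Sort the hues: 25°, 175°, 325°.
Successive gaps around the wheel: 150°, 150°, 60°.
Two 150° gaps and one 60° gap — a base hue opposite a pair of accents 30° either side of its complement — is the split-complementary pattern.

split-complementary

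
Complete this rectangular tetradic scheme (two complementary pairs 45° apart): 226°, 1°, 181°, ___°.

A rectangular tetradic uses two complementary pairs 45° apart: offsets 0°, 45°, 180°, 225°.
Among {1°, 181°, 226°}, 1° and 181° are a 180° pair.
The remaining hue 226° needs its own complement: 226 + 180 = 406 → 406 − 360 = 46°

46°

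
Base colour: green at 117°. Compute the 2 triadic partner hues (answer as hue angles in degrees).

117 + 120 = 237°
117 + 240 = 357°

237° and 357°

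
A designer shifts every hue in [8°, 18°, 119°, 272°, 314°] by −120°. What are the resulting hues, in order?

8 − 120 = -112 → -112 + 360 = 248°
18 − 120 = -102 → -102 + 360 = 258°
119 − 120 = -1 → -1 + 360 = 359°
272 − 120 = 152°
314 − 120 = 194°

248°, 258°, 359°, 152°, 194°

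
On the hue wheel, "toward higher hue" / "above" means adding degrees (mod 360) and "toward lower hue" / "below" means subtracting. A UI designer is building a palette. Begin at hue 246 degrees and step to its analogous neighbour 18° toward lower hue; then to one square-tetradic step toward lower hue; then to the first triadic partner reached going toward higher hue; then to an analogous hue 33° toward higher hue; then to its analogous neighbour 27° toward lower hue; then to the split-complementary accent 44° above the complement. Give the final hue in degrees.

128°

246 − 18 = 228°   (analog 18° ↓)
228 − 90 = 138°   (square ↓)
138 + 120 = 258°   (triadic ↑)
258 + 33 = 291°   (analog 33° ↑)
291 − 27 = 264°   (analog 27° ↓)
264 + 224 = 488 → 488 − 360 = 128°   (split-comp 44° ↑)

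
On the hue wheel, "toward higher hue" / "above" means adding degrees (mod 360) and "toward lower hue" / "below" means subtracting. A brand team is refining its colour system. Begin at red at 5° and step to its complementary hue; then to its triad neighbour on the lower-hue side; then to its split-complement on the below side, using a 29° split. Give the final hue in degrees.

complement +180°: 5 + 180 = 185°
triadic ↓ −120°: 185 − 120 = 65°
split-comp 29° ↓ +151°: 65 + 151 = 216°

216°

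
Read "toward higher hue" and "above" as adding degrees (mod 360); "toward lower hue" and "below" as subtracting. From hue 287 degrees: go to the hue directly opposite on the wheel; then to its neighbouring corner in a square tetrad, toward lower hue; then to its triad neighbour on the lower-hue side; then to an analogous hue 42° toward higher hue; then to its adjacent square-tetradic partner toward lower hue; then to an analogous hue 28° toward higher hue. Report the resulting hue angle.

287 + 180 = 467 → 467 − 360 = 107°   (complement)
107 − 90 = 17°   (square ↓)
17 − 120 = -103 → -103 + 360 = 257°   (triadic ↓)
257 + 42 = 299°   (analog 42° ↑)
299 − 90 = 209°   (square ↓)
209 + 28 = 237°   (analog 28° ↑)

237°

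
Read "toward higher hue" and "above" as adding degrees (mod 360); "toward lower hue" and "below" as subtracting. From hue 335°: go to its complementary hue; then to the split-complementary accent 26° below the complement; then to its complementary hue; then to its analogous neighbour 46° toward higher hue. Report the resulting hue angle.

175°

complement +180°: 335 + 180 = 515 → 515 − 360 = 155°
split-comp 26° ↓ +154°: 155 + 154 = 309°
complement +180°: 309 + 180 = 489 → 489 − 360 = 129°
analog 46° ↑ +46°: 129 + 46 = 175°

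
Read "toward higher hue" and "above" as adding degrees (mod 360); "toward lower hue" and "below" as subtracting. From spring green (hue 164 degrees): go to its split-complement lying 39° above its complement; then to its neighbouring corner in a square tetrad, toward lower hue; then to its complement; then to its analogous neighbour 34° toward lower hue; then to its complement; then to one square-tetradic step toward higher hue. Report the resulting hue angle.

+219° (split-comp 39° ↑): 164 + 219 = 383 → 383 − 360 = 23°
−90° (square ↓): 23 − 90 = -67 → -67 + 360 = 293°
+180° (complement): 293 + 180 = 473 → 473 − 360 = 113°
−34° (analog 34° ↓): 113 − 34 = 79°
+180° (complement): 79 + 180 = 259°
+90° (square ↑): 259 + 90 = 349°

349°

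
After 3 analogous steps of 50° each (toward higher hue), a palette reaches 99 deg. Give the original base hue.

3 steps of 50° (toward higher hue) give a net shift of +150°.
Start = end − shift: 99 − 150 = -51 → -51 + 360 = 309°

309°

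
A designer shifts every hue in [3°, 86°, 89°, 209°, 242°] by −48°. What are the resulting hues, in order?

315°, 38°, 41°, 161°, 194°

3 − 48 = -45 → -45 + 360 = 315°
86 − 48 = 38°
89 − 48 = 41°
209 − 48 = 161°
242 − 48 = 194°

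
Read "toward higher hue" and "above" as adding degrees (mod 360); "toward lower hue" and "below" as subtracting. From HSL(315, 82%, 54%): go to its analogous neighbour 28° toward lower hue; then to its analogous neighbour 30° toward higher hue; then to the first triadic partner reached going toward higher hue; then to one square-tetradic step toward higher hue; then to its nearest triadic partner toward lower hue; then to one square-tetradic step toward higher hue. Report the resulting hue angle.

−28° (analog 28° ↓): 315 − 28 = 287°
+30° (analog 30° ↑): 287 + 30 = 317°
+120° (triadic ↑): 317 + 120 = 437 → 437 − 360 = 77°
+90° (square ↑): 77 + 90 = 167°
−120° (triadic ↓): 167 − 120 = 47°
+90° (square ↑): 47 + 90 = 137°

137°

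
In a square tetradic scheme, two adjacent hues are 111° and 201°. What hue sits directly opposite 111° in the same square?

A square tetradic scheme places four hues 90° apart; opposite corners are 180° apart.
111 + 180 = 291°

291°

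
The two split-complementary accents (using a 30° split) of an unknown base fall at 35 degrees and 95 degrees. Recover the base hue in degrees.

245°

The accents sit 30° either side of the complement, so the complement is their short-arc midpoint on the wheel.
Short-arc midpoint of 35° and 95°: 65°.
Base is 180° from the complement: 65 − 180 = -115 → -115 + 360 = 245°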